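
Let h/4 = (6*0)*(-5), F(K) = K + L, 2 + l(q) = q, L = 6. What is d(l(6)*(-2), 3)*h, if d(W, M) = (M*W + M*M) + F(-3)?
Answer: 0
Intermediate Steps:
l(q) = -2 + q
F(K) = 6 + K (F(K) = K + 6 = 6 + K)
h = 0 (h = 4*((6*0)*(-5)) = 4*(0*(-5)) = 4*0 = 0)
d(W, M) = 3 + M² + M*W (d(W, M) = (M*W + M*M) + (6 - 3) = (M*W + M²) + 3 = (M² + M*W) + 3 = 3 + M² + M*W)
d(l(6)*(-2), 3)*h = (3 + 3² + 3*((-2 + 6)*(-2)))*0 = (3 + 9 + 3*(4*(-2)))*0 = (3 + 9 + 3*(-8))*0 = (3 + 9 - 24)*0 = -12*0 = 0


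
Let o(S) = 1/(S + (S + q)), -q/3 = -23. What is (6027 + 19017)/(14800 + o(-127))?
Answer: 4633140/2737999 ≈ 1.6922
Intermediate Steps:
q = 69 (q = -3*(-23) = 69)
o(S) = 1/(69 + 2*S) (o(S) = 1/(S + (S + 69)) = 1/(S + (69 + S)) = 1/(69 + 2*S))
(6027 + 19017)/(14800 + o(-127)) = (6027 + 19017)/(14800 + 1/(69 + 2*(-127))) = 25044/(14800 + 1/(69 - 254)) = 25044/(14800 + 1/(-185)) = 25044/(14800 - 1/185) = 25044/(2737999/185) = 25044*(185/2737999) = 4633140/2737999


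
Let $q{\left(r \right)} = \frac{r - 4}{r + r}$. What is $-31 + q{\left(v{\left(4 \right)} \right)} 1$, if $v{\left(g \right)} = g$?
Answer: $-31$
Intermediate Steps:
$q{\left(r \right)} = \frac{-4 + r}{2 r}$
$-31 + q{\left(v{\left(4 \right)} \right)} 1 = -31 + \frac{-4 + 4}{2 \cdot 4} \cdot 1 = -31 + \frac{1}{2} \cdot \frac{1}{4} \cdot 0 \cdot 1 = -31 + 0 \cdot 1 = -31 + 0 = -31$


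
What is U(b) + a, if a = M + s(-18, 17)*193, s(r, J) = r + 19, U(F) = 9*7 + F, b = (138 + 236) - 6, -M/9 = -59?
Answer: 1155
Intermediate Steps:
M = 531 (M = -9*(-59) = 531)
b = 368 (b = 374 - 6 = 368)
U(F) = 63 + F
s(r, J) = 19 + r
a = 724 (a = 531 + (19 - 18)*193 = 531 + 1*193 = 531 + 193 = 724)
U(b) + a = (63 + 368) + 724 = 431 + 724 = 1155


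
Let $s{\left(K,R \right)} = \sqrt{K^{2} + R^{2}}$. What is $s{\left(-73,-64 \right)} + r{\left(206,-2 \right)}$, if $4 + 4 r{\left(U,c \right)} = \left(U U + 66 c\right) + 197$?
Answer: $\frac{42497}{4} + 5 \sqrt{377} \approx 10721.0$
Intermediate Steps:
$r{\left(U,c \right)} = \frac{193}{4} + \frac{U^{2}}{4} + \frac{33 c}{2}$ ($r{\left(U,c \right)} = -1 + \frac{\left(U U + 66 c\right) + 197}{4} = -1 + \frac{\left(U^{2} + 66 c\right) + 197}{4} = -1 + \frac{197 + U^{2} + 66 c}{4} = -1 + \left(\frac{197}{4} + \frac{U^{2}}{4} + \frac{33 c}{2}\right) = \frac{193}{4} + \frac{U^{2}}{4} + \frac{33 c}{2}$)
$s{\left(-73,-64 \right)} + r{\left(206,-2 \right)} = \sqrt{\left(-73\right)^{2} + \left(-64\right)^{2}} + \left(\frac{193}{4} + \frac{206^{2}}{4} + \frac{33}{2} \left(-2\right)\right) = \sqrt{5329 + 4096} + \left(\frac{193}{4} + \frac{1}{4} \cdot 42436 - 33\right) = \sqrt{9425} + \left(\frac{193}{4} + 10609 - 33\right) = 5 \sqrt{377} + \frac{42497}{4} = \frac{42497}{4} + 5 \sqrt{377}$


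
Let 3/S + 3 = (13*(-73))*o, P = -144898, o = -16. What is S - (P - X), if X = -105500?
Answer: 598101041/15181 ≈ 39398.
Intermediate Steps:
S = 3/15181 (S = 3/(-3 + (13*(-73))*(-16)) = 3/(-3 - 949*(-16)) = 3/(-3 + 15184) = 3/15181 ≈ 0.00019762)
S - (P - X) = 3/15181 - (-144898 - 1*(-105500)) = 3/15181 - (-144898 + 105500) = 3/15181 - 1*(-39398) = 3/15181 + 39398 = 598101041/15181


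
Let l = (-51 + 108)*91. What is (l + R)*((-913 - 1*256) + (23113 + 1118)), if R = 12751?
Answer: 413686156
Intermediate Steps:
l = 5187 (l = 57*91 = 5187)
(l + R)*((-913 - 1*256) + (23113 + 1118)) = (5187 + 12751)*((-913 - 1*256) + (23113 + 1118)) = 17938*((-913 - 256) + 24231) = 17938*(-1169 + 24231) = 17938*23062 = 413686156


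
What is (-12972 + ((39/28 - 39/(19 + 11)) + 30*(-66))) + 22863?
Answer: 1107553/140 ≈ 7911.1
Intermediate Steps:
(-12972 + ((39/28 - 39/(19 + 11)) + 30*(-66))) + 22863 = (-12972 + ((39*(1/28) - 39/30) - 1980)) + 22863 = (-12972 + ((39/28 - 39*1/30) - 1980)) + 22863 = (-12972 + ((39/28 - 13/10) - 1980)) + 22863 = (-12972 + (13/140 - 1980)) + 22863 = (-12972 - 277187/140) + 22863 = -2093267/140 + 22863 = 1107553/140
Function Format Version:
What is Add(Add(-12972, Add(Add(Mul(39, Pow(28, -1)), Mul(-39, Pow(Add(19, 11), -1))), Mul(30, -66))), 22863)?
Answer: Rational(1107553, 140) ≈ 7911.1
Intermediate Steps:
Add(Add(-12972, Add(Add(Mul(39, Pow(28, -1)), Mul(-39, Pow(Add(19, 11), -1))), Mul(30, -66))), 22863) = Add(Add(-12972, Add(Add(Mul(39, Rational(1, 28)), Mul(-39, Pow(30, -1))), -1980)), 22863) = Add(Add(-12972, Add(Add(Rational(39, 28), Mul(-39, Rational(1, 30))), -1980)), 22863) = Add(Add(-12972, Add(Add(Rational(39, 28), Rational(-13, 10)), -1980)), 22863) = Add(Add(-12972, Add(Rational(13, 140), -1980)), 22863) = Add(Add(-12972, Rational(-277187, 140)), 22863) = Add(Rational(-2093267, 140), 22863) = Rational(1107553, 140)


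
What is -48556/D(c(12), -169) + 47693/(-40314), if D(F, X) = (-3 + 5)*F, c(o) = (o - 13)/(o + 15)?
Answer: 26426021191/40314 ≈ 6.5551e+5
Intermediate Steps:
c(o) = (-13 + o)/(15 + o)
D(F, X) = 2*F
-48556/D(c(12), -169) + 47693/(-40314) = -48556*(15 + 12)/(2*(-13 + 12)) + 47693/(-40314) = -48556/(2*(-1/27)) + 47693*(-1/40314) = -48556/(2*((1/27)*(-1))) - 47693/40314 = -48556/(2*(-1/27)) - 47693/40314 = -48556/(-2/27) - 47693/40314 = -48556*(-27/2) - 47693/40314 = 655506 - 47693/40314 = 26426021191/40314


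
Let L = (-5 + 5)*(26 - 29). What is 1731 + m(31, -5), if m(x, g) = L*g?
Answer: 1731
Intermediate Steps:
L = 0 (L = 0*(-3) = 0)
m(x, g) = 0 (m(x, g) = 0*g = 0)
1731 + m(31, -5) = 1731 + 0 = 1731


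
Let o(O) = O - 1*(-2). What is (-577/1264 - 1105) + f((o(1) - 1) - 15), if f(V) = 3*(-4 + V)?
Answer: -1461761/1264 ≈ -1156.5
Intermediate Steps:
o(O) = 2 + O (o(O) = O + 2 = 2 + O)
f(V) = -12 + 3*V
(-577/1264 - 1105) + f((o(1) - 1) - 15) = (-577/1264 - 1105) + (-12 + 3*(((2 + 1) - 1) - 15)) = (-577*1/1264 - 1105) + (-12 + 3*((3 - 1) - 15)) = (-577/1264 - 1105) + (-12 + 3*(2 - 15)) = -1397297/1264 + (-12 + 3*(-13)) = -1397297/1264 + (-12 - 39) = -1397297/1264 - 51 = -1461761/1264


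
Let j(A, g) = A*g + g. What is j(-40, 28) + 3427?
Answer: 2335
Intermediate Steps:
j(A, g) = g + A*g
j(-40, 28) + 3427 = 28*(1 - 40) + 3427 = 28*(-39) + 3427 = -1092 + 3427 = 2335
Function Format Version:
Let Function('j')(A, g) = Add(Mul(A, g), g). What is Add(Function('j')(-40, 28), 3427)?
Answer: 2335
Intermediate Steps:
Function('j')(A, g) = Add(g, Mul(A, g))
Add(Function('j')(-40, 28), 3427) = Add(Mul(28, Add(1, -40)), 3427) = Add(Mul(28, -39), 3427) = Add(-1092, 3427) = 2335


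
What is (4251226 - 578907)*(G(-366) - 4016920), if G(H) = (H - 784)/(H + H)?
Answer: -5399014547734255/366 ≈ -1.4751e+13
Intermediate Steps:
G(H) = (-784 + H)/(2*H) (G(H) = (-784 + H)/((2*H)) = (-784 + H)*(1/(2*H)) = (-784 + H)/(2*H))
(4251226 - 578907)*(G(-366) - 4016920) = (4251226 - 578907)*((½)*(-784 - 366)/(-366) - 4016920) = 3672319*((½)*(-1/366)*(-1150) - 4016920) = 3672319*(575/366 - 4016920) = 3672319*(-1470192145/366) = -5399014547734255/366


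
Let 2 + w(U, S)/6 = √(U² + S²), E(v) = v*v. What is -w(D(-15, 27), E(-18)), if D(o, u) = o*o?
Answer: 12 - 54*√1921 ≈ -2354.8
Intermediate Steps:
D(o, u) = o²
E(v) = v²
w(U, S) = -12 + 6*√(S² + U²) (w(U, S) = -12 + 6*√(U² + S²) = -12 + 6*√(S² + U²))
-w(D(-15, 27), E(-18)) = -(-12 + 6*√(((-18)²)² + ((-15)²)²)) = -(-12 + 6*√(324² + 225²)) = -(-12 + 6*√(104976 + 50625)) = -(-12 + 6*√155601) = -(-12 + 6*(9*√1921)) = -(-12 + 54*√1921) = 12 - 54*√1921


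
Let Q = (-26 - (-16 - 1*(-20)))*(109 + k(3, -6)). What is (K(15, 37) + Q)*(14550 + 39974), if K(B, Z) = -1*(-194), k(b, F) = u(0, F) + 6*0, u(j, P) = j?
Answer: -167715824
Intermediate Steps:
k(b, F) = 0 (k(b, F) = 0 + 6*0 = 0 + 0 = 0)
K(B, Z) = 194
Q = -3270 (Q = (-26 - (-16 - 1*(-20)))*(109 + 0) = (-26 - (-16 + 20))*109 = (-26 - 1*4)*109 = (-26 - 4)*109 = -30*109 = -3270)
(K(15, 37) + Q)*(14550 + 39974) = (194 - 3270)*(14550 + 39974) = -3076*54524 = -167715824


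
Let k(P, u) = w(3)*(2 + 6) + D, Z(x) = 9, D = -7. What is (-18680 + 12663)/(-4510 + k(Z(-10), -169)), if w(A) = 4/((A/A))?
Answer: 6017/4485 ≈ 1.3416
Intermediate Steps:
w(A) = 4 (w(A) = 4/1 = 4*1 = 4)
k(P, u) = 25 (k(P, u) = 4*(2 + 6) - 7 = 4*8 - 7 = 32 - 7 = 25)
(-18680 + 12663)/(-4510 + k(Z(-10), -169)) = (-18680 + 12663)/(-4510 + 25) = -6017/(-4485) = -6017*(-1/4485) = 6017/4485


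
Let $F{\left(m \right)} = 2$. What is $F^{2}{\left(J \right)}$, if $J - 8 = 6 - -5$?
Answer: $4$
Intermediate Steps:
$J = 19$ ($J = 8 + \left(6 - -5\right) = 8 + \left(6 + 5\right) = 8 + 11 = 19$)
$F^{2}{\left(J \right)} = 2^{2} = 4$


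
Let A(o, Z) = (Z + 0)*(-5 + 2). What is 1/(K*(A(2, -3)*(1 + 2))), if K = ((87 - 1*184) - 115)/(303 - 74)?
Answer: -229/5724 ≈ -0.040007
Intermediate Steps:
A(o, Z) = -3*Z (A(o, Z) = Z*(-3) = -3*Z)
K = -212/229 (K = ((87 - 184) - 115)/229 = (-97 - 115)*(1/229) = -212*1/229 = -212/229 ≈ -0.92576)
1/(K*(A(2, -3)*(1 + 2))) = 1/(-212*(-3*(-3))*(1 + 2)/229) = 1/(-1908*3/229) = 1/(-212/229*27) = 1/(-5724/229) = -229/5724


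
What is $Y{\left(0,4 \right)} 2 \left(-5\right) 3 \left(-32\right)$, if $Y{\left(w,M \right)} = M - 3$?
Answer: $960$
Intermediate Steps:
$Y{\left(w,M \right)} = -3 + M$ ($Y{\left(w,M \right)} = M - 3 = -3 + M$)
$Y{\left(0,4 \right)} 2 \left(-5\right) 3 \left(-32\right) = \left(-3 + 4\right) 2 \left(-5\right) 3 \left(-32\right) = 1 \left(\left(-10\right) 3\right) \left(-32\right) = 1 \left(-30\right) \left(-32\right) = \left(-30\right) \left(-32\right) = 960$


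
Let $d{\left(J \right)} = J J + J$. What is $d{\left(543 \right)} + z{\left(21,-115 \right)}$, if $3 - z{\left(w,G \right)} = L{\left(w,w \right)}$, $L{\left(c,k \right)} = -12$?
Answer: $295407$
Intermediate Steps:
$z{\left(w,G \right)} = 15$ ($z{\left(w,G \right)} = 3 - -12 = 3 + 12 = 15$)
$d{\left(J \right)} = J + J^{2}$ ($d{\left(J \right)} = J^{2} + J = J + J^{2}$)
$d{\left(543 \right)} + z{\left(21,-115 \right)} = 543 \left(1 + 543\right) + 15 = 543 \cdot 544 + 15 = 295392 + 15 = 295407$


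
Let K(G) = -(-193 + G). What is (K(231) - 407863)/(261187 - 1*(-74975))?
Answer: -135967/112054 ≈ -1.2134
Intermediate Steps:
K(G) = 193 - G
(K(231) - 407863)/(261187 - 1*(-74975)) = ((193 - 1*231) - 407863)/(261187 - 1*(-74975)) = ((193 - 231) - 407863)/(261187 + 74975) = (-38 - 407863)/336162 = -407901*1/336162 = -135967/112054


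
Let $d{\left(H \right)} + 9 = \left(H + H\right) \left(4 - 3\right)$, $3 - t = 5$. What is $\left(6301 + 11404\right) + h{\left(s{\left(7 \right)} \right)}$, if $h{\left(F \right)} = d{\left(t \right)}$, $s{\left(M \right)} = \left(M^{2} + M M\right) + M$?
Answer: $17692$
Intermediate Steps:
$s{\left(M \right)} = M + 2 M^{2}$ ($s{\left(M \right)} = \left(M^{2} + M^{2}\right) + M = 2 M^{2} + M = M + 2 M^{2}$)
$t = -2$ ($t = 3 - 5 = -2$)
$d{\left(H \right)} = -9 + 2 H$ ($d{\left(H \right)} = -9 + \left(H + H\right) \left(4 - 3\right) = -9 + 2 H 1 = -9 + 2 H$)
$h{\left(F \right)} = -13$ ($h{\left(F \right)} = -9 + 2 \left(-2\right) = -9 - 4 = -13$)
$\left(6301 + 11404\right) + h{\left(s{\left(7 \right)} \right)} = \left(6301 + 11404\right) - 13 = 17705 - 13 = 17692$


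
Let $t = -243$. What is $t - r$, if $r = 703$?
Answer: $-946$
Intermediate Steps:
$t - r = -243 - 703 = -946$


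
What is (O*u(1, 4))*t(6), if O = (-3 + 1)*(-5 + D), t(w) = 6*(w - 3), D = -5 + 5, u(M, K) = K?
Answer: 720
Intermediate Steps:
D = 0
t(w) = -18 + 6*w (t(w) = 6*(-3 + w) = -18 + 6*w)
O = 10 (O = (-3 + 1)*(-5 + 0) = -2*(-5) = 10)
(O*u(1, 4))*t(6) = (10*4)*(-18 + 6*6) = 40*(-18 + 36) = 40*18 = 720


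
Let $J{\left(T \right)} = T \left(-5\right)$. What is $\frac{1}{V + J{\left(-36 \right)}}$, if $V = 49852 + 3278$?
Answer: $\frac{1}{53310} \approx 1.8758 \cdot 10^{-5}$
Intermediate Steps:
$V = 53130$
$J{\left(T \right)} = - 5 T$
$\frac{1}{V + J{\left(-36 \right)}} = \frac{1}{53130 - -180} = \frac{1}{53130 + 180} = \frac{1}{53310}$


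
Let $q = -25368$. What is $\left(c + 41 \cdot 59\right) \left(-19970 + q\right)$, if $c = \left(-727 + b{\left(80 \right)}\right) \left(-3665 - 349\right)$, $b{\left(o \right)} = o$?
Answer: $-117855088226$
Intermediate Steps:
$c = 2597058$ ($c = \left(-727 + 80\right) \left(-3665 - 349\right) = \left(-647\right) \left(-4014\right) = 2597058$)
$\left(c + 41 \cdot 59\right) \left(-19970 + q\right) = \left(2597058 + 41 \cdot 59\right) \left(-19970 - 25368\right) = \left(2597058 + 2419\right) \left(-45338\right) = 2599477 \left(-45338\right) = -117855088226$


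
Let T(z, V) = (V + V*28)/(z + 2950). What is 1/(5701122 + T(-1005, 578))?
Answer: 1945/11088699052 ≈ 1.7540e-7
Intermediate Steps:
T(z, V) = 29*V/(2950 + z) (T(z, V) = (V + 28*V)/(2950 + z) = (29*V)/(2950 + z) = 29*V/(2950 + z))
1/(5701122 + T(-1005, 578)) = 1/(5701122 + 29*578/(2950 - 1005)) = 1/(5701122 + 29*578/1945) = 1/(5701122 + 29*578*(1/1945)) = 1/(5701122 + 16762/1945) = 1/(11088699052/1945) = 1945/11088699052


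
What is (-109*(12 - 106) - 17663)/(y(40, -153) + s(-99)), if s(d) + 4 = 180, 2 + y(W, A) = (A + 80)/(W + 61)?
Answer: -749117/17501 ≈ -42.804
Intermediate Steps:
y(W, A) = -2 + (80 + A)/(61 + W) (y(W, A) = -2 + (A + 80)/(W + 61) = -2 + (80 + A)/(61 + W))
s(d) = 176 (s(d) = -4 + 180 = 176)
(-109*(12 - 106) - 17663)/(y(40, -153) + s(-99)) = (-109*(12 - 106) - 17663)/((-42 - 153 - 2*40)/(61 + 40) + 176) = (-109*(-94) - 17663)/((-42 - 153 - 80)/101 + 176) = (10246 - 17663)/((1/101)*(-275) + 176) = -7417/(-275/101 + 176) = -7417/17501/101 = -7417*101/17501 = -749117/17501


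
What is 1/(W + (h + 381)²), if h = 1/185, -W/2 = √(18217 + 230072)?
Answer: 42509813202025/6170651256459726979 + 1171350625*√248289/12341302512919453958 ≈ 6.9363e-6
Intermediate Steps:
W = -2*√248289 (W = -2*√(18217 + 230072) = -2*√248289 ≈ -996.57)
h = 1/185 ≈ 0.0054054
1/(W + (h + 381)²) = 1/(-2*√248289 + (1/185 + 381)²) = 1/(-2*√248289 + (70486/185)²) = 1/(-2*√248289 + 4968276196/34225) = 1/(4968276196/34225 - 2*√248289)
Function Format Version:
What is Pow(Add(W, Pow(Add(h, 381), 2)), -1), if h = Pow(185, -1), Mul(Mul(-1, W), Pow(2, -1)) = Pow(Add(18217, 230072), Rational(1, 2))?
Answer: Add(Rational(42509813202025, 6170651256459726979), Mul(Rational(1171350625, 12341302512919453958), Pow(248289, Rational(1, 2)))) ≈ 6.9363e-6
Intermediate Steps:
W = Mul(-2, Pow(248289, Rational(1, 2))) (W = Mul(-2, Pow(Add(18217, 230072), Rational(1, 2))) = Mul(-2, Pow(248289, Rational(1, 2))) ≈ -996.57)
h = Rational(1, 185) ≈ 0.0054054
Pow(Add(W, Pow(Add(h, 381), 2)), -1) = Pow(Add(Mul(-2, Pow(248289, Rational(1, 2))), Pow(Add(Rational(1, 185), 381), 2)), -1) = Pow(Add(Mul(-2, Pow(248289, Rational(1, 2))), Pow(Rational(70486, 185), 2)), -1) = Pow(Add(Mul(-2, Pow(248289, Rational(1, 2))), Rational(4968276196, 34225)), -1) = Pow(Add(Rational(4968276196, 34225), Mul(-2, Pow(248289, Rational(1, 2)))), -1)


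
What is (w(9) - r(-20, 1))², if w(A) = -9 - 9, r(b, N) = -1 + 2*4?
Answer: 625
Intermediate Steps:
r(b, N) = 7 (r(b, N) = -1 + 8 = 7)
w(A) = -18
(w(9) - r(-20, 1))² = (-18 - 1*7)² = (-18 - 7)² = (-25)² = 625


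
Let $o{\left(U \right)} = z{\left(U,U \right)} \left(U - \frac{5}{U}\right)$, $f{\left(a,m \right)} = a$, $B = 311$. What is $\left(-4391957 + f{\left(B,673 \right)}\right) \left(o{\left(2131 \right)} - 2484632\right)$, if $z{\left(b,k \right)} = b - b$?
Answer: $10911624184272$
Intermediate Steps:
$z{\left(b,k \right)} = 0$
$o{\left(U \right)} = 0$ ($o{\left(U \right)} = 0 \left(U - \frac{5}{U}\right) = 0$)
$\left(-4391957 + f{\left(B,673 \right)}\right) \left(o{\left(2131 \right)} - 2484632\right) = \left(-4391957 + 311\right) \left(0 - 2484632\right) = \left(-4391646\right) \left(-2484632\right) = 10911624184272$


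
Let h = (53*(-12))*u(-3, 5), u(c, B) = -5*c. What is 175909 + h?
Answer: 166369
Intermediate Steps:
h = -9540 (h = (53*(-12))*(-5*(-3)) = -636*15 = -9540)
175909 + h = 175909 - 9540 = 166369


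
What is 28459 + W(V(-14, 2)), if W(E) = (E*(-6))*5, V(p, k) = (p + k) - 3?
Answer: 28909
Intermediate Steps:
V(p, k) = -3 + k + p (V(p, k) = (k + p) - 3 = -3 + k + p)
W(E) = -30*E (W(E) = -6*E*5 = -30*E)
28459 + W(V(-14, 2)) = 28459 - 30*(-3 + 2 - 14) = 28459 - 30*(-15) = 28459 + 450 = 28909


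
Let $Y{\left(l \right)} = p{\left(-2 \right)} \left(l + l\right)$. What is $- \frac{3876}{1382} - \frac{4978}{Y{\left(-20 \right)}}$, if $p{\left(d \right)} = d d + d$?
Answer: $\frac{1642379}{27640} \approx 59.42$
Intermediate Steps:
$p{\left(d \right)} = d + d^{2}$ ($p{\left(d \right)} = d^{2} + d = d + d^{2}$)
$Y{\left(l \right)} = 4 l$ ($Y{\left(l \right)} = - 2 \left(1 - 2\right) \left(l + l\right) = \left(-2\right) \left(-1\right) 2 l = 2 \cdot 2 l = 4 l$)
$- \frac{3876}{1382} - \frac{4978}{Y{\left(-20 \right)}} = - \frac{3876}{1382} - \frac{4978}{4 \left(-20\right)} = \left(-3876\right) \frac{1}{1382} - \frac{4978}{-80} = - \frac{1938}{691} - - \frac{2489}{40} = - \frac{1938}{691} + \frac{2489}{40} = \frac{1642379}{27640}$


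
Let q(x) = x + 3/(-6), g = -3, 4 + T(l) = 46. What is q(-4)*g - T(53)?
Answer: -57/2 ≈ -28.500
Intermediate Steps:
T(l) = 42 (T(l) = -4 + 46 = 42)
q(x) = -½ + x (q(x) = x + 3*(-⅙) = x - ½ = -½ + x)
q(-4)*g - T(53) = (-½ - 4)*(-3) - 1*42 = -9/2*(-3) - 42 = 27/2 - 42 = -57/2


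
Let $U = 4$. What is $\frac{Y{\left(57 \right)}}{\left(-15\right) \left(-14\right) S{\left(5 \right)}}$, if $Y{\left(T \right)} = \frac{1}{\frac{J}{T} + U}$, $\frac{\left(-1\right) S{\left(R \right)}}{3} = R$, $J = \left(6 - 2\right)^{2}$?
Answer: $- \frac{19}{256200} \approx -7.4161 \cdot 10^{-5}$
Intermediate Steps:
$J = 16$ ($J = 4^{2} = 16$)
$S{\left(R \right)} = - 3 R$
$Y{\left(T \right)} = \frac{1}{4 + \frac{16}{T}}$ ($Y{\left(T \right)} = \frac{1}{\frac{16}{T} + 4} = \frac{1}{4 + \frac{16}{T}}$)
$\frac{Y{\left(57 \right)}}{\left(-15\right) \left(-14\right) S{\left(5 \right)}} = \frac{\frac{1}{4} \cdot 57 \frac{1}{4 + 57}}{\left(-15\right) \left(-14\right) \left(\left(-3\right) 5\right)} = \frac{\frac{1}{4} \cdot 57 \cdot \frac{1}{61}}{210 \left(-15\right)} = \frac{\frac{1}{4} \cdot 57 \cdot \frac{1}{61}}{-3150} = \frac{57}{244} \left(- \frac{1}{3150}\right) = - \frac{19}{256200}$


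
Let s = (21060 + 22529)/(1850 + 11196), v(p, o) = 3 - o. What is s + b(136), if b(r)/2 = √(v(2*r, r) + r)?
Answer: 43589/13046 + 2*√3 ≈ 6.8053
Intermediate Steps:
b(r) = 2*√3 (b(r) = 2*√((3 - r) + r) = 2*√3)
s = 43589/13046 ≈ 3.3412
s + b(136) = 43589/13046 + 2*√3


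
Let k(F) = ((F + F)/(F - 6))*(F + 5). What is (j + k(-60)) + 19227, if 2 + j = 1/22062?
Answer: 421935751/22062 ≈ 19125.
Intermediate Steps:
j = -44123/22062 (j = -2 + 1/22062 = -44123/22062 ≈ -2.0000)
k(F) = 2*F*(5 + F)/(-6 + F) (k(F) = ((2*F)/(-6 + F))*(5 + F) = (2*F/(-6 + F))*(5 + F) = 2*F*(5 + F)/(-6 + F))
(j + k(-60)) + 19227 = (-44123/22062 + 2*(-60)*(5 - 60)/(-6 - 60)) + 19227 = (-44123/22062 + 2*(-60)*(-55)/(-66)) + 19227 = (-44123/22062 + 2*(-60)*(-1/66)*(-55)) + 19227 = (-44123/22062 - 100) + 19227 = -2250323/22062 + 19227 = 421935751/22062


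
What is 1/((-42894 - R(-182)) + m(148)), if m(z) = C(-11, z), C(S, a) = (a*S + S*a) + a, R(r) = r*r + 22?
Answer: -1/79148 ≈ -1.2635e-5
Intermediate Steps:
R(r) = 22 + r² (R(r) = r² + 22 = 22 + r²)
C(S, a) = a + 2*S*a (C(S, a) = (S*a + S*a) + a = 2*S*a + a = a + 2*S*a)
m(z) = -21*z (m(z) = z*(1 + 2*(-11)) = z*(1 - 22) = z*(-21) = -21*z)
1/((-42894 - R(-182)) + m(148)) = 1/((-42894 - (22 + (-182)²)) - 21*148) = 1/((-42894 - (22 + 33124)) - 3108) = 1/((-42894 - 1*33146) - 3108) = 1/((-42894 - 33146) - 3108) = 1/(-76040 - 3108) = 1/(-79148) = -1/79148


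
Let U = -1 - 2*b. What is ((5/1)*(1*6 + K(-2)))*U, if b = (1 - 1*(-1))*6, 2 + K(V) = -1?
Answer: -375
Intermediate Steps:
K(V) = -3 (K(V) = -2 - 1 = -3)
b = 12 (b = (1 + 1)*6 = 2*6 = 12)
U = -25 (U = -1 - 2*12 = -1 - 24 = -25)
((5/1)*(1*6 + K(-2)))*U = ((5/1)*(1*6 - 3))*(-25) = ((5*1)*(6 - 3))*(-25) = (5*3)*(-25) = 15*(-25) = -375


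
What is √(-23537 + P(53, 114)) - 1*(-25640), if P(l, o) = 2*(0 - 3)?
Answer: 25640 + I*√23543 ≈ 25640.0 + 153.44*I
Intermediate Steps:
P(l, o) = -6 (P(l, o) = 2*(-3) = -6)
√(-23537 + P(53, 114)) - 1*(-25640) = √(-23537 - 6) - 1*(-25640) = √(-23543) + 25640 = I*√23543 + 25640 = 25640 + I*√23543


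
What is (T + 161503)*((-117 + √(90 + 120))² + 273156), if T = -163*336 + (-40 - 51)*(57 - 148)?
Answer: 33015917880 - 26913744*√210 ≈ 3.2626e+10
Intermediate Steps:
T = -46487 (T = -54768 - 91*(-91) = -54768 + 8281 = -46487)
(T + 161503)*((-117 + √(90 + 120))² + 273156) = (-46487 + 161503)*((-117 + √(90 + 120))² + 273156) = 115016*((-117 + √210)² + 273156) = 115016*(273156 + (-117 + √210)²) = 31417310496 + 115016*(-117 + √210)²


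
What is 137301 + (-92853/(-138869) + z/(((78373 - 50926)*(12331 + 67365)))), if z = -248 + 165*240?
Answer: 5213417953521526519/37970536007166 ≈ 1.3730e+5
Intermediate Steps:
z = 39352 (z = -248 + 39600 = 39352)
137301 + (-92853/(-138869) + z/(((78373 - 50926)*(12331 + 67365)))) = 137301 + (-92853/(-138869) + 39352/(((78373 - 50926)*(12331 + 67365)))) = 137301 + (-92853*(-1/138869) + 39352/((27447*79696))) = 137301 + (92853/138869 + 39352/2187416112) = 137301 + (92853/138869 + 39352*(1/2187416112)) = 137301 + (92853/138869 + 4919/273427014) = 137301 + 25389201627553/37970536007166 = 5213417953521526519/37970536007166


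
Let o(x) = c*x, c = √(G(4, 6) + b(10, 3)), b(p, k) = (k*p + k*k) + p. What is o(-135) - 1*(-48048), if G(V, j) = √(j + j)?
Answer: 48048 - 135*√(49 + 2*√3) ≈ 47070.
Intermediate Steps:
b(p, k) = p + k² + k*p (b(p, k) = (k*p + k²) + p = (k² + k*p) + p = p + k² + k*p)
G(V, j) = √2*√j (G(V, j) = √(2*j) = √2*√j)
c = √(49 + 2*√3) (c = √(√2*√6 + (10 + 3² + 3*10)) = √(2*√3 + (10 + 9 + 30)) = √(2*√3 + 49) = √(49 + 2*√3) ≈ 7.2432)
o(x) = x*√(49 + 2*√3) (o(x) = √(49 + 2*√3)*x = x*√(49 + 2*√3))
o(-135) - 1*(-48048) = -135*√(49 + 2*√3) - 1*(-48048) = -135*√(49 + 2*√3) + 48048 = 48048 - 135*√(49 + 2*√3)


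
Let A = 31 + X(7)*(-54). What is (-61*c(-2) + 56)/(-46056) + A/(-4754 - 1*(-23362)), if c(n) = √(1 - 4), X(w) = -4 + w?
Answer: -884423/107126256 + 61*I*√3/46056 ≈ -0.0082559 + 0.0022941*I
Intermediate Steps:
c(n) = I*√3 (c(n) = √(-3) = I*√3)
A = -131 (A = 31 + (-4 + 7)*(-54) = 31 + 3*(-54) = 31 - 162 = -131)
(-61*c(-2) + 56)/(-46056) + A/(-4754 - 1*(-23362)) = (-61*I*√3 + 56)/(-46056) - 131/(-4754 - 1*(-23362)) = (-61*I*√3 + 56)*(-1/46056) - 131/(-4754 + 23362) = (56 - 61*I*√3)*(-1/46056) - 131/18608 = (-7/5757 + 61*I*√3/46056) - 131*1/18608 = (-7/5757 + 61*I*√3/46056) - 131/18608 = -884423/107126256 + 61*I*√3/46056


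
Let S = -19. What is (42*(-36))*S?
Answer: 28728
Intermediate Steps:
(42*(-36))*S = (42*(-36))*(-19) = -1512*(-19) = 28728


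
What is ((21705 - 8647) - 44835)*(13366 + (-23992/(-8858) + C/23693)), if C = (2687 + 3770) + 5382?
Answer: -24110565911053/56753 ≈ -4.2483e+8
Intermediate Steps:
C = 11839 (C = 6457 + 5382 = 11839)
((21705 - 8647) - 44835)*(13366 + (-23992/(-8858) + C/23693)) = ((21705 - 8647) - 44835)*(13366 + (-23992/(-8858) + 11839/23693)) = (13058 - 44835)*(13366 + (-23992*(-1/8858) + 11839*(1/23693))) = -31777*(13366 + (11996/4429 + 11839/23693)) = -31777*(13366 + 7829213/2440379) = -31777*32625934927/2440379 = -24110565911053/56753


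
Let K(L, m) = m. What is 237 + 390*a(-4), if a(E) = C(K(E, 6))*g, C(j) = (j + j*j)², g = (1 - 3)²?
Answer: 2752077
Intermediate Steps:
g = 4 (g = (-2)² = 4)
C(j) = (j + j²)²
a(E) = 7056 (a(E) = (6²*(1 + 6)²)*4 = (36*7²)*4 = (36*49)*4 = 1764*4 = 7056)
237 + 390*a(-4) = 237 + 390*7056 = 237 + 2751840 = 2752077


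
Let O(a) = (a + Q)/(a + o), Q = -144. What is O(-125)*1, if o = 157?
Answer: -269/32 ≈ -8.4063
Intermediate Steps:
O(a) = (-144 + a)/(157 + a) (O(a) = (a - 144)/(a + 157) = (-144 + a)/(157 + a))
O(-125)*1 = ((-144 - 125)/(157 - 125))*1 = (-269/32)*1 = ((1/32)*(-269))*1 = -269/32*1 = -269/32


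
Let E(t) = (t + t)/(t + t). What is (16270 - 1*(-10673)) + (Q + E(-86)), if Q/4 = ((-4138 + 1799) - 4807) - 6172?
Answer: -26328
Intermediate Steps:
E(t) = 1 (E(t) = (2*t)/((2*t)) = (2*t)*(1/(2*t)) = 1)
Q = -53272 (Q = 4*(((-4138 + 1799) - 4807) - 6172) = 4*((-2339 - 4807) - 6172) = 4*(-7146 - 6172) = 4*(-13318) = -53272)
(16270 - 1*(-10673)) + (Q + E(-86)) = (16270 - 1*(-10673)) + (-53272 + 1) = (16270 + 10673) - 53271 = 26943 - 53271 = -26328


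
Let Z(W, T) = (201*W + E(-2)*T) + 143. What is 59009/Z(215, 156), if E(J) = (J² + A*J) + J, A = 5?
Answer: 59009/42110 ≈ 1.4013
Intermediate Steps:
E(J) = J² + 6*J (E(J) = (J² + 5*J) + J = J² + 6*J)
Z(W, T) = 143 - 8*T + 201*W (Z(W, T) = (201*W + (-2*(6 - 2))*T) + 143 = (201*W + (-2*4)*T) + 143 = (201*W - 8*T) + 143 = (-8*T + 201*W) + 143 = 143 - 8*T + 201*W)
59009/Z(215, 156) = 59009/(143 - 8*156 + 201*215) = 59009/(143 - 1248 + 43215) = 59009/42110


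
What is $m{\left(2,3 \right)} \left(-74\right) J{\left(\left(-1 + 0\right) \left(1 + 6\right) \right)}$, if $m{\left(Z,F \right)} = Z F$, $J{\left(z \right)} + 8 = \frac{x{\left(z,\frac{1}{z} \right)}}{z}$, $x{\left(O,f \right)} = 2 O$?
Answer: $2664$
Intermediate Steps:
$J{\left(z \right)} = -6$ ($J{\left(z \right)} = -8 + \frac{2 z}{z} = -8 + 2 = -6$)
$m{\left(Z,F \right)} = F Z$
$m{\left(2,3 \right)} \left(-74\right) J{\left(\left(-1 + 0\right) \left(1 + 6\right) \right)} = 3 \cdot 2 \left(-74\right) \left(-6\right) = 6 \left(-74\right) \left(-6\right) = \left(-444\right) \left(-6\right) = 2664$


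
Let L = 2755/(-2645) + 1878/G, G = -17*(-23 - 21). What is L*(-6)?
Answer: -871971/98923 ≈ -8.8146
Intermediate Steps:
G = 748 (G = -17*(-44) = 748)
L = 290657/197846 (L = 2755/(-2645) + 1878/748 = 2755*(-1/2645) + 1878*(1/748) = -551/529 + 939/374 = 290657/197846 ≈ 1.4691)
L*(-6) = (290657/197846)*(-6) = -871971/98923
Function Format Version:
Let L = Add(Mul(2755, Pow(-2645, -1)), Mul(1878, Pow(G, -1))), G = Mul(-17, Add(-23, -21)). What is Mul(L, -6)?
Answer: Rational(-871971, 98923) ≈ -8.8146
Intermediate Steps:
G = 748 (G = Mul(-17, -44) = 748)
L = Rational(290657, 197846) (L = Add(Mul(2755, Pow(-2645, -1)), Mul(1878, Pow(748, -1))) = Add(Mul(2755, Rational(-1, 2645)), Mul(1878, Rational(1, 748))) = Add(Rational(-551, 529), Rational(939, 374)) = Rational(290657, 197846) ≈ 1.4691)
Mul(L, -6) = Mul(Rational(290657, 197846), -6) = Rational(-871971, 98923)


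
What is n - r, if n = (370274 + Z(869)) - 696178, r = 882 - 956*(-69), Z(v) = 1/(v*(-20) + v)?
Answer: -6484695251/16511 ≈ -3.9275e+5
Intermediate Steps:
Z(v) = -1/(19*v) (Z(v) = 1/(-20*v + v) = 1/(-19*v) = -1/(19*v))
r = 66846 (r = 882 + 65964 = 66846)
n = -5381000945/16511 (n = (370274 - 1/19/869) - 696178 = (370274 - 1/19*1/869) - 696178 = (370274 - 1/16511) - 696178 = 6113594013/16511 - 696178 = -5381000945/16511 ≈ -3.2590e+5)
n - r = -5381000945/16511 - 1*66846 = -5381000945/16511 - 66846 = -6484695251/16511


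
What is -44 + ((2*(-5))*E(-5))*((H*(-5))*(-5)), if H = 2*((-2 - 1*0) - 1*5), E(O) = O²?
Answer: 87456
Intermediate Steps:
H = -14 (H = 2*((-2 + 0) - 5) = 2*(-2 - 5) = 2*(-7) = -14)
-44 + ((2*(-5))*E(-5))*((H*(-5))*(-5)) = -44 + ((2*(-5))*(-5)²)*(-14*(-5)*(-5)) = -44 + (-10*25)*(70*(-5)) = -44 - 250*(-350) = -44 + 87500 = 87456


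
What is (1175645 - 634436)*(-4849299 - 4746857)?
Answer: -5193525992604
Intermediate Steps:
(1175645 - 634436)*(-4849299 - 4746857) = 541209*(-9596156) = -5193525992604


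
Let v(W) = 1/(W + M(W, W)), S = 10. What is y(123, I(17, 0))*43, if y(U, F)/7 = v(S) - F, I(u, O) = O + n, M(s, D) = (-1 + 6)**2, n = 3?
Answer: -4472/5 ≈ -894.40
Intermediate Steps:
M(s, D) = 25 (M(s, D) = 5**2 = 25)
I(u, O) = 3 + O (I(u, O) = O + 3 = 3 + O)
v(W) = 1/(25 + W) (v(W) = 1/(W + 25) = 1/(25 + W))
y(U, F) = 1/5 - 7*F (y(U, F) = 7*(1/(25 + 10) - F) = 7*(1/35 - F) = 1/5 - 7*F)
y(123, I(17, 0))*43 = (1/5 - 7*(3 + 0))*43 = (1/5 - 7*3)*43 = (1/5 - 21)*43 = -104/5*43 = -4472/5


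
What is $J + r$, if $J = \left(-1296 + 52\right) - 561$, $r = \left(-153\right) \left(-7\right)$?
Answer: $-734$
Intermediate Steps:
$r = 1071$
$J = -1805$ ($J = -1244 - 561 = -1805$)
$J + r = -1805 + 1071 = -734$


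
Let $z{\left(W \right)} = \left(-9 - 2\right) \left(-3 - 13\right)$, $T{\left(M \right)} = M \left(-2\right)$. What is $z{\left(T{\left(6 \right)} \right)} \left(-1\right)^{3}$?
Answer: $-176$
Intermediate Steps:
$T{\left(M \right)} = - 2 M$
$z{\left(W \right)} = 176$ ($z{\left(W \right)} = \left(-11\right) \left(-16\right) = 176$)
$z{\left(T{\left(6 \right)} \right)} \left(-1\right)^{3} = 176 \left(-1\right)^{3} = 176 \left(-1\right) = -176$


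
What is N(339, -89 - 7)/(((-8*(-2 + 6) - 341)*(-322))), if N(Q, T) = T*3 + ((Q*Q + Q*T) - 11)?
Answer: 41039/60053 ≈ 0.68338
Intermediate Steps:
N(Q, T) = -11 + Q**2 + 3*T + Q*T (N(Q, T) = 3*T + ((Q**2 + Q*T) - 11) = 3*T + (-11 + Q**2 + Q*T) = -11 + Q**2 + 3*T + Q*T)
N(339, -89 - 7)/(((-8*(-2 + 6) - 341)*(-322))) = (-11 + 339**2 + 3*(-89 - 7) + 339*(-89 - 7))/(((-8*(-2 + 6) - 341)*(-322))) = (-11 + 114921 + 3*(-96) + 339*(-96))/(((-8*4 - 341)*(-322))) = (-11 + 114921 - 288 - 32544)/(((-32 - 341)*(-322))) = 82078/((-373*(-322))) = 82078/120106 = 82078*(1/120106) = 41039/60053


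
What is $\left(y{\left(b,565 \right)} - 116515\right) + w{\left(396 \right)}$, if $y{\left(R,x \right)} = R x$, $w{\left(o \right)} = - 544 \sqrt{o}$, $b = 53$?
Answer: $-86570 - 3264 \sqrt{11} \approx -97396.0$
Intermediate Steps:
$\left(y{\left(b,565 \right)} - 116515\right) + w{\left(396 \right)} = \left(53 \cdot 565 - 116515\right) - 544 \sqrt{396} = \left(29945 - 116515\right) - 544 \cdot 6 \sqrt{11} = -86570 - 3264 \sqrt{11}$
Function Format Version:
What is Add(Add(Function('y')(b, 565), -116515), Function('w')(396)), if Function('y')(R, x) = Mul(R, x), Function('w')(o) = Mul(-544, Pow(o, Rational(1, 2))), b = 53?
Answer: Add(-86570, Mul(-3264, Pow(11, Rational(1, 2)))) ≈ -97396.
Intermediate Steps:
Add(Add(Function('y')(b, 565), -116515), Function('w')(396)) = Add(Add(Mul(53, 565), -116515), Mul(-544, Pow(396, Rational(1, 2)))) = Add(Add(29945, -116515), Mul(-544, Mul(6, Pow(11, Rational(1, 2))))) = Add(-86570, Mul(-3264, Pow(11, Rational(1, 2))))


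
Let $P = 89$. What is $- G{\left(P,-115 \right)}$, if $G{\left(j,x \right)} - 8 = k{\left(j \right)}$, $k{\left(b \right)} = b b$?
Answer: $-7929$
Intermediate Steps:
$k{\left(b \right)} = b^{2}$
$G{\left(j,x \right)} = 8 + j^{2}$
$- G{\left(P,-115 \right)} = - (8 + 89^{2}) = - (8 + 7921) = \left(-1\right) 7929 = -7929$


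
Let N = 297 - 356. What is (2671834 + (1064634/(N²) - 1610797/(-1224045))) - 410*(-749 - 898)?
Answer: 14262986359590967/4260900645 ≈ 3.3474e+6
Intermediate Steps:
N = -59
(2671834 + (1064634/(N²) - 1610797/(-1224045))) - 410*(-749 - 898) = (2671834 + (1064634/((-59)²) - 1610797/(-1224045))) - 410*(-749 - 898) = (2671834 + (1064634/3481 - 1610797*(-1/1224045))) - 410*(-1647) = (2671834 + (1064634*(1/3481) + 1610797/1224045)) + 675270 = (2671834 + (1064634/3481 + 1610797/1224045)) + 675270 = (2671834 + 1308767108887/4260900645) + 675270 = 11385727981041817/4260900645 + 675270 = 14262986359590967/4260900645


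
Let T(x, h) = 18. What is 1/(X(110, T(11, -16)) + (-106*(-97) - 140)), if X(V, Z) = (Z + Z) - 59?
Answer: 1/10119 ≈ 9.8824e-5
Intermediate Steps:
X(V, Z) = -59 + 2*Z (X(V, Z) = 2*Z - 59 = -59 + 2*Z)
1/(X(110, T(11, -16)) + (-106*(-97) - 140)) = 1/((-59 + 2*18) + (-106*(-97) - 140)) = 1/((-59 + 36) + (10282 - 140)) = 1/(-23 + 10142) = 1/10119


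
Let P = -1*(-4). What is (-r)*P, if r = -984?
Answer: 3936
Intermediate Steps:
P = 4
(-r)*P = -1*(-984)*4 = 984*4 = 3936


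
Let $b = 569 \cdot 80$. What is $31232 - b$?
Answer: $-14288$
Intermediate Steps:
$b = 45520$
$31232 - b = 31232 - 45520 = -14288$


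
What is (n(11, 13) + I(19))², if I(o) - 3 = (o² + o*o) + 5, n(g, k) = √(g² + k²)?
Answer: (730 + √290)² ≈ 5.5805e+5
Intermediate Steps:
I(o) = 8 + 2*o² (I(o) = 3 + ((o² + o*o) + 5) = 3 + ((o² + o²) + 5) = 3 + (2*o² + 5) = 3 + (5 + 2*o²) = 8 + 2*o²)
(n(11, 13) + I(19))² = (√(11² + 13²) + (8 + 2*19²))² = (√(121 + 169) + (8 + 2*361))² = (√290 + (8 + 722))² = (√290 + 730)² = (730 + √290)²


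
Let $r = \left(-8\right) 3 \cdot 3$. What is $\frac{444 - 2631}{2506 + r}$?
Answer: $- \frac{2187}{2434} \approx -0.89852$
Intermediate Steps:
$r = -72$ ($r = \left(-24\right) 3 = -72$)
$\frac{444 - 2631}{2506 + r} = \frac{444 - 2631}{2506 - 72} = \frac{444 - 2631}{2434} = \left(444 - 2631\right) \frac{1}{2434} = \left(-2187\right) \frac{1}{2434} = - \frac{2187}{2434}$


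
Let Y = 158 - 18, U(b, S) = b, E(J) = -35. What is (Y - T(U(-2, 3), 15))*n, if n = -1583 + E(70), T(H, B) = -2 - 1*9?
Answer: -244318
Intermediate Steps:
T(H, B) = -11 (T(H, B) = -2 - 9 = -11)
Y = 140
n = -1618 (n = -1583 - 35 = -1618)
(Y - T(U(-2, 3), 15))*n = (140 - 1*(-11))*(-1618) = (140 + 11)*(-1618) = 151*(-1618) = -244318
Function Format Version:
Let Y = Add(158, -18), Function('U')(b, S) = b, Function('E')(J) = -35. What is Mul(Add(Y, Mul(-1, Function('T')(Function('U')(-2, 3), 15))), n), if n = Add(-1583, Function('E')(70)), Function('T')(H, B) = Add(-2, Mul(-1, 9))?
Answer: -244318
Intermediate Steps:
Function('T')(H, B) = -11 (Function('T')(H, B) = Add(-2, -9) = -11)
Y = 140
n = -1618 (n = Add(-1583, -35) = -1618)
Mul(Add(Y, Mul(-1, Function('T')(Function('U')(-2, 3), 15))), n) = Mul(Add(140, Mul(-1, -11)), -1618) = Mul(Add(140, 11), -1618) = Mul(151, -1618) = -244318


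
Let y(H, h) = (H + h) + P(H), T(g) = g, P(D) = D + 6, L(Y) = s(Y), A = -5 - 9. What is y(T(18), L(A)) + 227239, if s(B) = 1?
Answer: 227282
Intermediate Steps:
A = -14
L(Y) = 1
P(D) = 6 + D
y(H, h) = 6 + h + 2*H (y(H, h) = (H + h) + (6 + H) = 6 + h + 2*H)
y(T(18), L(A)) + 227239 = (6 + 1 + 2*18) + 227239 = (6 + 1 + 36) + 227239 = 43 + 227239 = 227282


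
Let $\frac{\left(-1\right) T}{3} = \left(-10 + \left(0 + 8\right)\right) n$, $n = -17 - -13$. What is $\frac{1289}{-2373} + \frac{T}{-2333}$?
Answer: $- \frac{2950285}{5536209} \approx -0.53291$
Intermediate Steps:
$n = -4$ ($n = -17 + 13 = -4$)
$T = -24$ ($T = - 3 \left(-10 + \left(0 + 8\right)\right) \left(-4\right) = - 3 \left(-10 + 8\right) \left(-4\right) = - 3 \left(\left(-2\right) \left(-4\right)\right) = \left(-3\right) 8 = -24$)
$\frac{1289}{-2373} + \frac{T}{-2333} = \frac{1289}{-2373} - \frac{24}{-2333} = 1289 \left(- \frac{1}{2373}\right) - - \frac{24}{2333} = - \frac{1289}{2373} + \frac{24}{2333} = - \frac{2950285}{5536209}$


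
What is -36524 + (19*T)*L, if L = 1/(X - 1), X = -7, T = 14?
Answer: -146229/4 ≈ -36557.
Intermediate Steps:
L = -1/8 (L = 1/(-7 - 1) = 1/(-8) = -1/8 ≈ -0.12500)
-36524 + (19*T)*L = -36524 + (19*14)*(-1/8) = -36524 + 266*(-1/8) = -36524 - 133/4 = -146229/4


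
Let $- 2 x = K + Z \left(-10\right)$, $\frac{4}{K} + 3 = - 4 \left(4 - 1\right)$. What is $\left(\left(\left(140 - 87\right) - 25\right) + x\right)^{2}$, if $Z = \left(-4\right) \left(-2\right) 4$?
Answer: $\frac{7963684}{225} \approx 35394.0$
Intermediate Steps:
$Z = 32$ ($Z = 8 \cdot 4 = 32$)
$K = - \frac{4}{15}$ ($K = \frac{4}{-3 - 4 \left(4 - 1\right)} = \frac{4}{-3 - 12} = \frac{4}{-15} = 4 \left(- \frac{1}{15}\right) = - \frac{4}{15} \approx -0.26667$)
$x = \frac{2402}{15}$ ($x = - \frac{- \frac{4}{15} + 32 \left(-10\right)}{2} = - \frac{- \frac{4}{15} - 320}{2} = \left(- \frac{1}{2}\right) \left(- \frac{4804}{15}\right) = \frac{2402}{15} \approx 160.13$)
$\left(\left(\left(140 - 87\right) - 25\right) + x\right)^{2} = \left(\left(\left(140 - 87\right) - 25\right) + \frac{2402}{15}\right)^{2} = \left(\left(53 - 25\right) + \frac{2402}{15}\right)^{2} = \left(28 + \frac{2402}{15}\right)^{2} = \left(\frac{2822}{15}\right)^{2} = \frac{7963684}{225}$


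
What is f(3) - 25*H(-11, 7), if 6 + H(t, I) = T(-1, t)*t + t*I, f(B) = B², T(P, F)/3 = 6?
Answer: 7034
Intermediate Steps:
T(P, F) = 18 (T(P, F) = 3*6 = 18)
H(t, I) = -6 + 18*t + I*t (H(t, I) = -6 + (18*t + t*I) = -6 + (18*t + I*t) = -6 + 18*t + I*t)
f(3) - 25*H(-11, 7) = 3² - 25*(-6 + 18*(-11) + 7*(-11)) = 9 - 25*(-6 - 198 - 77) = 9 - 25*(-281) = 9 + 7025 = 7034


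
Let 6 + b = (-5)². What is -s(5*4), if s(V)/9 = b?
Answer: -171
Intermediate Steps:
b = 19 (b = -6 + (-5)² = -6 + 25 = 19)
s(V) = 171 (s(V) = 9*19 = 171)
-s(5*4) = -1*171 = -171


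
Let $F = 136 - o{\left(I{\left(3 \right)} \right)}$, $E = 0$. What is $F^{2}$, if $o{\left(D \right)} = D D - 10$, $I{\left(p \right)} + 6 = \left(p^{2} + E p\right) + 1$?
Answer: $16900$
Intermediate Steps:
$I{\left(p \right)} = -5 + p^{2}$ ($I{\left(p \right)} = -6 + \left(\left(p^{2} + 0 p\right) + 1\right) = -6 + \left(\left(p^{2} + 0\right) + 1\right) = -6 + \left(p^{2} + 1\right) = -6 + \left(1 + p^{2}\right) = -5 + p^{2}$)
$o{\left(D \right)} = -10 + D^{2}$ ($o{\left(D \right)} = D^{2} - 10 = -10 + D^{2}$)
$F = 130$ ($F = 136 - \left(-10 + \left(-5 + 3^{2}\right)^{2}\right) = 136 - \left(-10 + \left(-5 + 9\right)^{2}\right) = 136 - \left(-10 + 4^{2}\right) = 136 - \left(-10 + 16\right) = 136 - 6 = 130$)
$F^{2} = 130^{2} = 16900$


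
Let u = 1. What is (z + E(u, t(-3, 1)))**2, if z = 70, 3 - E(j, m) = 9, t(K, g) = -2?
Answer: 4096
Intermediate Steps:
E(j, m) = -6 (E(j, m) = 3 - 1*9 = 3 - 9 = -6)
(z + E(u, t(-3, 1)))**2 = (70 - 6)**2 = 64**2 = 4096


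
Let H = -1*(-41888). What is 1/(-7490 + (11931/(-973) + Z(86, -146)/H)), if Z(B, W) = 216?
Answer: -727804/5460172595 ≈ -0.00013329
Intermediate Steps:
H = 41888
1/(-7490 + (11931/(-973) + Z(86, -146)/H)) = 1/(-7490 + (11931/(-973) + 216/41888)) = 1/(-7490 + (11931*(-1/973) + 216*(1/41888))) = 1/(-7490 + (-11931/973 + 27/5236)) = 1/(-7490 - 8920635/727804) = 1/(-5460172595/727804) = -727804/5460172595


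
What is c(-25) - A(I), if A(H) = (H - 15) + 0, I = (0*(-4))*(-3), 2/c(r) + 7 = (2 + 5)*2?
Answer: 107/7 ≈ 15.286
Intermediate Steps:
c(r) = 2/7 (c(r) = 2/(-7 + (2 + 5)*2) = 2/(-7 + 7*2) = 2/(-7 + 14) = 2/7)
I = 0 (I = 0*(-3) = 0)
A(H) = -15 + H (A(H) = (-15 + H) + 0 = -15 + H)
c(-25) - A(I) = 2/7 - (-15 + 0) = 2/7 - 1*(-15) = 2/7 + 15 = 107/7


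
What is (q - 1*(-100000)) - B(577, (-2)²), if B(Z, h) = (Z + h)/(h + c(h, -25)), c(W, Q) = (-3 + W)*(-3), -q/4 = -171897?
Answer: 787007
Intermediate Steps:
q = 687588 (q = -4*(-171897) = 687588)
c(W, Q) = 9 - 3*W
B(Z, h) = (Z + h)/(9 - 2*h) (B(Z, h) = (Z + h)/(h + (9 - 3*h)) = (Z + h)/(9 - 2*h))
(q - 1*(-100000)) - B(577, (-2)²) = (687588 - 1*(-100000)) - (-1*577 - 1*(-2)²)/(-9 + 2*(-2)²) = (687588 + 100000) - (-577 - 1*4)/(-9 + 2*4) = 787588 - (-577 - 4)/(-9 + 8) = 787588 - (-581)/(-1) = 787588 - (-1)*(-581) = 787588 - 1*581 = 787588 - 581 = 787007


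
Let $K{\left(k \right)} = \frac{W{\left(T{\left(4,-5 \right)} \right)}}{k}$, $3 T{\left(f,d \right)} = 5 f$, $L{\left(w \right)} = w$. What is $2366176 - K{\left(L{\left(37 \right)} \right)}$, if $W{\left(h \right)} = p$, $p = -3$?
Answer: $\frac{87548515}{37} \approx 2.3662 \cdot 10^{6}$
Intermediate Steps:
$T{\left(f,d \right)} = \frac{5 f}{3}$
$W{\left(h \right)} = -3$
$K{\left(k \right)} = - \frac{3}{k}$
$2366176 - K{\left(L{\left(37 \right)} \right)} = 2366176 - - \frac{3}{37} = 2366176 + \frac{3}{37} = \frac{87548515}{37}$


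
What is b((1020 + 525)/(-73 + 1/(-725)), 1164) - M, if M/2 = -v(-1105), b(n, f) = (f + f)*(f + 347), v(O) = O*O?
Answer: 5959658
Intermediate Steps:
v(O) = O²
b(n, f) = 2*f*(347 + f) (b(n, f) = (2*f)*(347 + f) = 2*f*(347 + f))
M = -2442050 (M = 2*(-1*(-1105)²) = 2*(-1*1221025) = 2*(-1221025) = -2442050)
b((1020 + 525)/(-73 + 1/(-725)), 1164) - M = 2*1164*(347 + 1164) - 1*(-2442050) = 2*1164*1511 + 2442050 = 3517608 + 2442050 = 5959658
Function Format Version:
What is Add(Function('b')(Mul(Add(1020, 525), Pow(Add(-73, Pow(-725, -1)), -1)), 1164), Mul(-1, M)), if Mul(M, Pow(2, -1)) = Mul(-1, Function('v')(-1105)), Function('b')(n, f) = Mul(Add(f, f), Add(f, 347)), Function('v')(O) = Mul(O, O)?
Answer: 5959658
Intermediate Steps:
Function('v')(O) = Pow(O, 2)
Function('b')(n, f) = Mul(2, f, Add(347, f)) (Function('b')(n, f) = Mul(Mul(2, f), Add(347, f)) = Mul(2, f, Add(347, f)))
M = -2442050 (M = Mul(2, Mul(-1, Pow(-1105, 2))) = Mul(2, Mul(-1, 1221025)) = Mul(2, -1221025) = -2442050)
Add(Function('b')(Mul(Add(1020, 525), Pow(Add(-73, Pow(-725, -1)), -1)), 1164), Mul(-1, M)) = Add(Mul(2, 1164, Add(347, 1164)), Mul(-1, -2442050)) = Add(Mul(2, 1164, 1511), 2442050) = Add(3517608, 2442050) = 5959658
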